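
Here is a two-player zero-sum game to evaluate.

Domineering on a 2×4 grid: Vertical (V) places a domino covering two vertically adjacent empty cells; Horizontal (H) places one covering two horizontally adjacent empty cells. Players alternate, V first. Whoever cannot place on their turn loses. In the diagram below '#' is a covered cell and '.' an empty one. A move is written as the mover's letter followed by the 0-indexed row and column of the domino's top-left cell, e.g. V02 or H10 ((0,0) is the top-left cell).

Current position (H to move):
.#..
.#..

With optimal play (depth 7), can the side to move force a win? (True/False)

ply 1, H at .#../.#.. | H02=+1→.###/.#..*; H12=+1→.#../.###
ply 2, V at .###/.#.. | V00=-1→####/##..*
ply 3, H at ####/##.. | H12=+1→####/####*
ply 4: ####/#### is terminal -1 (V); from .#../.#.. depth 7

H winning at [.#../.#..]: True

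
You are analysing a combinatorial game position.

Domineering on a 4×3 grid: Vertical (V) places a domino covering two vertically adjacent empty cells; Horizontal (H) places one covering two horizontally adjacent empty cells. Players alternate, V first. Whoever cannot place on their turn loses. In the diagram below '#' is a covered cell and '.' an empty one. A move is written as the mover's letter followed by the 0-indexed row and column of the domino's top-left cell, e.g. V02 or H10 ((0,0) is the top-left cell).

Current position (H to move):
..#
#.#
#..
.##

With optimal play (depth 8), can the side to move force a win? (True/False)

H winning at [..#/#.#/#../.##]: False

ply 1, H at ..#/#.#/#../.## | H00=-1→###/#.#/#../.##*; H21=-1→..#/#.#/###/.##
ply 2, V at ###/#.#/#../.## | V11=+1→###/###/##./.##*
ply 3: ###/###/##./.## is terminal -1 (H); from ..#/#.#/#../.## depth 8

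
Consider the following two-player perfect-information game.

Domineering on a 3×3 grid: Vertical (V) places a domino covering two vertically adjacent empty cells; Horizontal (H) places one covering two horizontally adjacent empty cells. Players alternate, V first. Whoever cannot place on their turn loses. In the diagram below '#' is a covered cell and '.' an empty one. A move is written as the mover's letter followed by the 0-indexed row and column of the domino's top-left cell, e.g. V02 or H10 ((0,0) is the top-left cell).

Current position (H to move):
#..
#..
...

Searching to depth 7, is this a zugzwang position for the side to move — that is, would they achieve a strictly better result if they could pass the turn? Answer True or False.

ply 1, H at #../#../... | H01=-1→###/#../...; H11=+1→#../###/...*; H20=-1→#../#../##.; H21=-1→#../#../.##
ply 2: #../###/... is terminal -1 (V); from #../#../... depth 7
suppose H passes — search the same position with V to move:
pass> ply 1, V at #../#../... | V01=+1→##./##./...*; V02=+1→#.#/#.#/...; V11=+1→#../##./.#.; V12=+1→#../#.#/..#
pass> ply 2, H at ##./##./... | H20=-1→##./##./##.*; H21=-1→##./##./.##
pass> ply 3, V at ##./##./##. | V02=+1→###/###/##.*; V12=+1→##./###/###
pass> ply 4: ###/###/##. is terminal -1 (H); from #../#../... depth 7
for H: play +1, pass -1

zugzwang(#../#../..., H) = False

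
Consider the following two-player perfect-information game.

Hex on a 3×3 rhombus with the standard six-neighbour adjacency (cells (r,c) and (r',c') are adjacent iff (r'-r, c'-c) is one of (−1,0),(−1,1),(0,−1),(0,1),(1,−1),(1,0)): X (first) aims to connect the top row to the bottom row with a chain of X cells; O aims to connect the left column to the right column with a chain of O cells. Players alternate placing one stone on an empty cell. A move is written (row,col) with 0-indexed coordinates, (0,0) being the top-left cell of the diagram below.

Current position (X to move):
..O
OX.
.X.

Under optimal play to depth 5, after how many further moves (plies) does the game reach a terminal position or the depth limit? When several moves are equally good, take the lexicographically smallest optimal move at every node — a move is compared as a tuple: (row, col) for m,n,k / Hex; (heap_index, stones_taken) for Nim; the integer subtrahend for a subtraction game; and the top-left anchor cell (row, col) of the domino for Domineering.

ply 1, X at ..O/OX./.X. | (0,0)=-1→X.O/OX./.X.; (0,1)=+1→.XO/OX./.X.*; (1,2)=-1→..O/OXX/.X.; (2,0)=-1→..O/OX./XX.; (2,2)=-1→..O/OX./.XX
ply 2: .XO/OX./.X. is terminal -1 (O); from ..O/OX./.X. depth 5

PV length from [..O/OX./.X.]: 1 ply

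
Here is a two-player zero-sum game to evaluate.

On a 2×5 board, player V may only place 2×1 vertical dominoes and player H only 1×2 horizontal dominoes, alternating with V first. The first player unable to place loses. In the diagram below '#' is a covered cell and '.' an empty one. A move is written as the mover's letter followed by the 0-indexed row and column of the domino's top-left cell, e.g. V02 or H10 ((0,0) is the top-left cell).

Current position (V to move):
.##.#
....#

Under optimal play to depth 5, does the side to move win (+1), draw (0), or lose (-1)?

[.##.#/....#] V move#1: V00:-1/###.#/#...#*, V03:-1/.####/...##
[###.#/#...#] H move#2: H11:-1/###.#/###.#, H12:+1/###.#/#.###*
[###.#/#.###] end (terminal -1, V#3); searched .##.#/....# to 5

value(.##.#/....#, V) = -1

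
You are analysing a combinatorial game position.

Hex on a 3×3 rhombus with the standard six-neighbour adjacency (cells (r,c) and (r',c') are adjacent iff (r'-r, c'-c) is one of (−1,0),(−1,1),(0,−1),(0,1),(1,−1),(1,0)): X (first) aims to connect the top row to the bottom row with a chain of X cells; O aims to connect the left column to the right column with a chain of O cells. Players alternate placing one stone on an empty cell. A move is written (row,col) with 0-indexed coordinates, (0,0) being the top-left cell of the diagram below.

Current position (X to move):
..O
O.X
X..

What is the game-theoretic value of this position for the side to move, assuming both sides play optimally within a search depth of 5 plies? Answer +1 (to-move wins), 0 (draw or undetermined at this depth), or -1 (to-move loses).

value(..O/O.X/X.., X) = -1

p1 X@[..O/O.X/X..]: (0,0)[X.O/O.X/X..]-1* (0,1)[.XO/O.X/X..]-1 (1,1)[..O/OXX/X..]-1 (2,1)[..O/O.X/XX.]-1 (2,2)[..O/O.X/X.X]-1
p2 O@[X.O/O.X/X..]: (0,1)[XOO/O.X/X..]+1* (1,1)[X.O/OOX/X..]+1 (2,1)[X.O/O.X/XO.]+1 (2,2)[X.O/O.X/X.O]+1
p3 X@[XOO/O.X/X..] terminal -1; root [..O/O.X/X..] d5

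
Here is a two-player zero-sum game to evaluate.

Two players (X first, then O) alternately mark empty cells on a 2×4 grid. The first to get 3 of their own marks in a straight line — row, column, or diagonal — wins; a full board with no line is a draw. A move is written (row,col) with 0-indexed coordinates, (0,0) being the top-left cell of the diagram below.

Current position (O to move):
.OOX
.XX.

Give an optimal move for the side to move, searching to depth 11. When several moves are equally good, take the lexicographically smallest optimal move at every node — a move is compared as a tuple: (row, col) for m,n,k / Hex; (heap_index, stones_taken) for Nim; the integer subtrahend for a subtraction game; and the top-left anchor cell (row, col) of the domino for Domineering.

ply 1, O at .OOX/.XX. | (0,0)=+1→OOOX/.XX.*; (1,0)=-1→.OOX/OXX.; (1,3)=-1→.OOX/.XXO
ply 2: OOOX/.XX. is terminal -1 (X); from .OOX/.XX. depth 11

O's best at [.OOX/.XX.]: (0,0)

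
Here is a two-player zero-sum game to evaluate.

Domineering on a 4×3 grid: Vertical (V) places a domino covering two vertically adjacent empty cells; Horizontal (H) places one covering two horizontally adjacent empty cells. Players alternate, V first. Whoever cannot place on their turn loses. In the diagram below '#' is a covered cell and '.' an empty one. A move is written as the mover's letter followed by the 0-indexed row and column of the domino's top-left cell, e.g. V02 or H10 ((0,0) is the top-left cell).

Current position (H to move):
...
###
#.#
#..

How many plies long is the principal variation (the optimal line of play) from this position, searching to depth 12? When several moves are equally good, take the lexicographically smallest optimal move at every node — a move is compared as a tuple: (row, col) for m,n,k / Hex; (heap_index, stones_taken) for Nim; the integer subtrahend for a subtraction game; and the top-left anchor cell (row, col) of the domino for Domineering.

PV length from [.../###/#.#/#..]: 1 ply

p1 H@[.../###/#.#/#..]: H00[##./###/#.#/#..]-1 H01[.##/###/#.#/#..]-1 H31[.../###/#.#/###]+1*
p2 V@[.../###/#.#/###] terminal -1; root [.../###/#.#/#..] d12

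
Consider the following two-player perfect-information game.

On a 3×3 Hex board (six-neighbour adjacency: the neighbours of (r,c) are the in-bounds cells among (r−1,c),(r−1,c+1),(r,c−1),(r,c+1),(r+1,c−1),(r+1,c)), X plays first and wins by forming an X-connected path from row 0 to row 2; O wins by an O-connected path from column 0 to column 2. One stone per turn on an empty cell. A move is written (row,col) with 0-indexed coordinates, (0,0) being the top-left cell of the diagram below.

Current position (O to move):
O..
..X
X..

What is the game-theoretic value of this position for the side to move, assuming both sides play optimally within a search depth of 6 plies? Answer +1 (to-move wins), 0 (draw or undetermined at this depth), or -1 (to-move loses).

value(O../..X/X.., O) = -1

p1 O@[O../..X/X..]: (0,1)[OO./..X/X..]-1* (0,2)[O.O/..X/X..]-1 (1,0)[O../O.X/X..]-1 (1,1)[O../.OX/X..]-1 (2,1)[O../..X/XO.]-1 (2,2)[O../..X/X.O]-1
p2 X@[OO./..X/X..]: (0,2)[OOX/..X/X..]+1* (1,0)[OO./X.X/X..]-1 (1,1)[OO./.XX/X..]-1 (2,1)[OO./..X/XX.]-1 (2,2)[OO./..X/X.X]-1
p3 O@[OOX/..X/X..]: (1,0)[OOX/O.X/X..]-1* (1,1)[OOX/.OX/X..]-1 (2,1)[OOX/..X/XO.]-1 (2,2)[OOX/..X/X.O]-1
p4 X@[OOX/O.X/X..]: (1,1)[OOX/OXX/X..]+1* (2,1)[OOX/O.X/XX.]+1 (2,2)[OOX/O.X/X.X]+1
p5 O@[OOX/OXX/X..] terminal -1; root [O../..X/X..] d6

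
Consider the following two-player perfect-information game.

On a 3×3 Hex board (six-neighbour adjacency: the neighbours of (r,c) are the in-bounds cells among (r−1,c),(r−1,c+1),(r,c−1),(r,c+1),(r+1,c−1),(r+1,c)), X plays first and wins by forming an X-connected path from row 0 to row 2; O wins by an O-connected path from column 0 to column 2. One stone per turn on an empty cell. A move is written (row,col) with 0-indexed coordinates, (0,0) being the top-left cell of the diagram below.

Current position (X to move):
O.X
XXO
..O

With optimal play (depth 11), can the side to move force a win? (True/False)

[O.X/XXO/..O] X move#1: (0,1):+1/OXX/XXO/..O*, (2,0):+1/O.X/XXO/X.O, (2,1):+1/O.X/XXO/.XO
[OXX/XXO/..O] O move#2: (2,0):-1/OXX/XXO/O.O*, (2,1):-1/OXX/XXO/.OO
[OXX/XXO/O.O] X move#3: (2,1):+1/OXX/XXO/OXO*
[OXX/XXO/OXO] end (terminal -1, O#4); searched O.X/XXO/..O to 11

X winning at [O.X/XXO/..O]: True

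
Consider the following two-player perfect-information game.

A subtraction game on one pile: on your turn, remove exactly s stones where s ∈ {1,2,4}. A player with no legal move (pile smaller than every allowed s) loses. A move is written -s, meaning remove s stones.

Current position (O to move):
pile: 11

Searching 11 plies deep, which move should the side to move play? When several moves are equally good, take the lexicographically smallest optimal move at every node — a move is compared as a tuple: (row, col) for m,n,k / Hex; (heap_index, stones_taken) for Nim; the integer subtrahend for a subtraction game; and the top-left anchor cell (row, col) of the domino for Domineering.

p1 O@[11]: -1[10]-1 -2[9]+1* -4[7]-1
p2 X@[9]: -1[8]-1* -2[7]-1 -4[5]-1
p3 O@[8]: -1[7]-1 -2[6]+1* -4[4]-1
p4 X@[6]: -1[5]-1* -2[4]-1 -4[2]-1
p5 O@[5]: -1[4]-1 -2[3]+1* -4[1]-1
p6 X@[3]: -1[2]-1* -2[1]-1
p7 O@[2]: -1[1]-1 -2[0]+1*
p8 X@[0] terminal -1; root [11] d11

O's best at [11]: -2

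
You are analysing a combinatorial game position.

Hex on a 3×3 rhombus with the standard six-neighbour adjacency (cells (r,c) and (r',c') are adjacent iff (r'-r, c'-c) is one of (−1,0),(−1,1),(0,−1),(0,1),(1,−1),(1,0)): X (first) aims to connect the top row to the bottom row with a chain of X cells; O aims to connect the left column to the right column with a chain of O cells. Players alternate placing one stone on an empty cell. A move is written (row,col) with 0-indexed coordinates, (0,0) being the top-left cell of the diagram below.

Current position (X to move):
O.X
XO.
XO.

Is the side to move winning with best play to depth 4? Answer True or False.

X winning at [O.X/XO./XO.]: True

ply 1, X at O.X/XO./XO. | (0,1)=+1→OXX/XO./XO.*; (1,2)=+1→O.X/XOX/XO.; (2,2)=+1→O.X/XO./XOX
ply 2: OXX/XO./XO. is terminal -1 (O); from O.X/XO./XO. depth 4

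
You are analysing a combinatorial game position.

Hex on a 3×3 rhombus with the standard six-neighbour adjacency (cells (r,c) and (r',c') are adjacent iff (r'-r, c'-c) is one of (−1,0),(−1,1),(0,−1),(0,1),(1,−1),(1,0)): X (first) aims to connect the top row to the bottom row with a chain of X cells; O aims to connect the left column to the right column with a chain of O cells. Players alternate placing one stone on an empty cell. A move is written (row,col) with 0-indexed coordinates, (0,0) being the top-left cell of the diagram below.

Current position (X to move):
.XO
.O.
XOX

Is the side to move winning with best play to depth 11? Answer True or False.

X winning at [.XO/.O./XOX]: True

ply 1, X at .XO/.O./XOX | (0,0)=-1→XXO/.O./XOX; (1,0)=+1→.XO/XO./XOX*; (1,2)=-1→.XO/.OX/XOX
ply 2: .XO/XO./XOX is terminal -1 (O); from .XO/.O./XOX depth 11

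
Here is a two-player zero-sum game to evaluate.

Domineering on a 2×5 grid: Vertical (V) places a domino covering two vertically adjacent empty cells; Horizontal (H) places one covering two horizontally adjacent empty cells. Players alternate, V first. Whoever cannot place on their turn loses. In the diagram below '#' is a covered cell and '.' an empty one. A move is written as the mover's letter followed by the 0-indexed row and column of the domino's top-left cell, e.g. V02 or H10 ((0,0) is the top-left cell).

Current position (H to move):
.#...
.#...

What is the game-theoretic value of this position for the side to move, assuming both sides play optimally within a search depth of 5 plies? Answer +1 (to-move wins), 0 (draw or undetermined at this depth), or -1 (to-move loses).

ply 1, H at .#.../.#... | H02=-1→.###./.#...*; H03=-1→.#.##/.#...; H12=-1→.#.../.###.; H13=-1→.#.../.#.##
ply 2, V at .###./.#... | V00=-1→####./##...; V04=+1→.####/.#..#*
ply 3, H at .####/.#..# | H12=-1→.####/.####*
ply 4, V at .####/.#### | V00=+1→#####/#####*
ply 5: #####/##### is terminal -1 (H); from .#.../.#... depth 5

value(.#.../.#..., H) = -1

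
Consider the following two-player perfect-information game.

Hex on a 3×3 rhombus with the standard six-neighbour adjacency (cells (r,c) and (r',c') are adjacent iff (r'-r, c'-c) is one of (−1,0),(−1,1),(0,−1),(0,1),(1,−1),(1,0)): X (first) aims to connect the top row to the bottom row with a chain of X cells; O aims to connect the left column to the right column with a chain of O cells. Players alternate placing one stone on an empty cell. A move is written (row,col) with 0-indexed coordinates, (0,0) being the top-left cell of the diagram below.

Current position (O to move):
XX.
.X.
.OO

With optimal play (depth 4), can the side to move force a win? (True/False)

O winning at [XX./.X./.OO]: True

p1 O@[XX./.X./.OO]: (0,2)[XXO/.X./.OO]-1 (1,0)[XX./OX./.OO]-1 (1,2)[XX./.XO/.OO]-1 (2,0)[XX./.X./OOO]+1*
p2 X@[XX./.X./OOO] terminal -1; root [XX./.X./.OO] d4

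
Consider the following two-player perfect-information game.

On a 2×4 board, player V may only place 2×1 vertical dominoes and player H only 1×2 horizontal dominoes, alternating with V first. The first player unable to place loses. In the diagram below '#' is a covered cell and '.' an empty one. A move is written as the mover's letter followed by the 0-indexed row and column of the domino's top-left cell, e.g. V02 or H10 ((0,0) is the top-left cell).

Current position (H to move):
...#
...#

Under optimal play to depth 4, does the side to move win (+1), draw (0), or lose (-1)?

p1 H@[...#/...#]: H00[##.#/...#]+1* H01[.###/...#]+1 H10[...#/##.#]+1 H11[...#/.###]+1
p2 V@[##.#/...#]: V02[####/..##]-1*
p3 H@[####/..##]: H10[####/####]+1*
p4 V@[####/####] terminal -1; root [...#/...#] d4

value(...#/...#, H) = +1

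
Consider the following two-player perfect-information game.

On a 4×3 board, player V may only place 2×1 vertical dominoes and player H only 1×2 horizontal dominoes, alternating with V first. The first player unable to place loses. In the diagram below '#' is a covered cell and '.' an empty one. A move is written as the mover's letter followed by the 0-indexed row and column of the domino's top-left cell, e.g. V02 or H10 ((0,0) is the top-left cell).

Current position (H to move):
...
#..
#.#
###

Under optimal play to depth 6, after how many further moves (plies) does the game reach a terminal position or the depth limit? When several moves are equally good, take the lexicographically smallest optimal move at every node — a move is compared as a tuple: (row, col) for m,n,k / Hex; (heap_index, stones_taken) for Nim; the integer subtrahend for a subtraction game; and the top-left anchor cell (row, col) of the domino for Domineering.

PV length from [.../#../#.#/###]: 1 ply

ply 1, H at .../#../#.#/### | H00=-1→##./#../#.#/###; H01=-1→.##/#../#.#/###; H11=+1→.../###/#.#/###*
ply 2: .../###/#.#/### is terminal -1 (V); from .../#../#.#/### depth 6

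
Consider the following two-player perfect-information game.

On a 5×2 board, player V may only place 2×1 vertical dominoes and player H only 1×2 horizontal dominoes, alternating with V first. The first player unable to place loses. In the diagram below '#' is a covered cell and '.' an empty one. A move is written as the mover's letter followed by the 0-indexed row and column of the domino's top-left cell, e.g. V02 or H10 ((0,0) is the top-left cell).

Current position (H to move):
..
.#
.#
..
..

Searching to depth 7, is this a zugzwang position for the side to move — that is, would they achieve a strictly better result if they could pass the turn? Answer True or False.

ply 1, H at ../.#/.#/../.. | H00=-1→##/.#/.#/../..; H30=+1→../.#/.#/##/..*; H40=+1→../.#/.#/../##
ply 2, V at ../.#/.#/##/.. | V00=-1→#./##/.#/##/..*; V10=-1→../##/##/##/..
ply 3, H at #./##/.#/##/.. | H40=+1→#./##/.#/##/##*
ply 4: #./##/.#/##/## is terminal -1 (V); from ../.#/.#/../.. depth 7
if H skipped the turn, V would face:
~ ply 1, V at ../.#/.#/../.. | V00=-1→#./##/.#/../..; V10=-1→../##/##/../..; V20=+1→../.#/##/#./..*; V30=+1→../.#/.#/#./#.; V31=+1→../.#/.#/.#/.#
~ ply 2, H at ../.#/##/#./.. | H00=-1→##/.#/##/#./..*; H40=-1→../.#/##/#./##
~ ply 3, V at ##/.#/##/#./.. | V31=+1→##/.#/##/##/.#*
~ ply 4: ##/.#/##/##/.# is terminal -1 (H); from ../.#/.#/../.. depth 7
compare (H): move=+1 vs pass=-1

zugzwang(../.#/.#/../.., H) = False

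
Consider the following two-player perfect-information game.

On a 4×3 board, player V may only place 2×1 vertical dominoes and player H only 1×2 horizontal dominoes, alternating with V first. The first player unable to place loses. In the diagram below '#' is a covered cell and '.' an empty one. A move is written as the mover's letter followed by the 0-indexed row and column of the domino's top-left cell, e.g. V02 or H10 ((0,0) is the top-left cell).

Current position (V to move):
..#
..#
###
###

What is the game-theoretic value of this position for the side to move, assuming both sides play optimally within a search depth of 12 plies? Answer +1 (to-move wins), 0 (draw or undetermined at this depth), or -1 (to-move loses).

[..#/..#/###/###] V move#1: V00:+1/#.#/#.#/###/###*, V01:+1/.##/.##/###/###
[#.#/#.#/###/###] end (terminal -1, H#2); searched ..#/..#/###/### to 12

value(..#/..#/###/###, V) = +1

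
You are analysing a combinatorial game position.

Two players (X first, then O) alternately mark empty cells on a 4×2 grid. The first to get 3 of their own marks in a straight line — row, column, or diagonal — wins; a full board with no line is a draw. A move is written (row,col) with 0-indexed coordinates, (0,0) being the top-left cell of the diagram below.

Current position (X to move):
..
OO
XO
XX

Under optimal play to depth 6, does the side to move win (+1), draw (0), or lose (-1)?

p1 X@[../OO/XO/XX]: (0,0)[X./OO/XO/XX]-1 (0,1)[.X/OO/XO/XX]+0*
p2 O@[.X/OO/XO/XX]: (0,0)[OX/OO/XO/XX]+0*
p3 X@[OX/OO/XO/XX] terminal +0; root [../OO/XO/XX] d6

value(../OO/XO/XX, X) = 0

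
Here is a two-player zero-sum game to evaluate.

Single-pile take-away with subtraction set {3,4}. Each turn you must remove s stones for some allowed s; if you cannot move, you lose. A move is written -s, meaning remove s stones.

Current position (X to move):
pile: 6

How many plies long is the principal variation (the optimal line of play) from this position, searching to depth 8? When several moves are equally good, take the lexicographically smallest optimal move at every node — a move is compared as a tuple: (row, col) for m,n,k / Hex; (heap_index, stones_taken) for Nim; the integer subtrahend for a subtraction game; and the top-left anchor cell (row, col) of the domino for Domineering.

PV length from [6]: 1 ply

ply 1, X at 6 | -3=-1→3; -4=+1→2*
ply 2: 2 is terminal -1 (O); from 6 depth 8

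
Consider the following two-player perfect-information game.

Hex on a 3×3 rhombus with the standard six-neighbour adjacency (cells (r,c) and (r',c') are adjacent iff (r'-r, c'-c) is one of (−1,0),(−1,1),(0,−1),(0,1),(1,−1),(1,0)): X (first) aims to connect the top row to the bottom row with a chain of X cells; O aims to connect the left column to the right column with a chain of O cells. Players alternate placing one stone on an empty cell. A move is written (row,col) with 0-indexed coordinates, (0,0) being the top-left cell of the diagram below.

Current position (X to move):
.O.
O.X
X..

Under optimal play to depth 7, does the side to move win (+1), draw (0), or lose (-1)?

value(.O./O.X/X.., X) = +1

[.O./O.X/X..] X move#1: (0,0):-1/XO./O.X/X.., (0,2):+1/.OX/O.X/X..*, (1,1):-1/.O./OXX/X.., (2,1):-1/.O./O.X/XX., (2,2):-1/.O./O.X/X.X
[.OX/O.X/X..] O move#2: (0,0):-1/OOX/O.X/X..*, (1,1):-1/.OX/OOX/X.., (2,1):-1/.OX/O.X/XO., (2,2):-1/.OX/O.X/X.O
[OOX/O.X/X..] X move#3: (1,1):+1/OOX/OXX/X..*, (2,1):+1/OOX/O.X/XX., (2,2):+1/OOX/O.X/X.X
[OOX/OXX/X..] end (terminal -1, O#4); searched .O./O.X/X.. to 7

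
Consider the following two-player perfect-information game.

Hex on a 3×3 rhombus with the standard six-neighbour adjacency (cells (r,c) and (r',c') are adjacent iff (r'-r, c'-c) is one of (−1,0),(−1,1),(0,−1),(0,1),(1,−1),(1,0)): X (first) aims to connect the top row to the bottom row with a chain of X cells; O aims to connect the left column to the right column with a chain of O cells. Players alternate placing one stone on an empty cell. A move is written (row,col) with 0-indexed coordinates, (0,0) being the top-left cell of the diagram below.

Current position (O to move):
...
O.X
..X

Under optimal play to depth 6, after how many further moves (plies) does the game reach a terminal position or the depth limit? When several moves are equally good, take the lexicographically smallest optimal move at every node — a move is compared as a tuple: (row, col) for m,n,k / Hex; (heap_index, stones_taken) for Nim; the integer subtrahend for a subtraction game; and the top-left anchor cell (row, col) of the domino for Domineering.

PV length from [.../O.X/..X]: 3 plies

[.../O.X/..X] O move#1: (0,0):-1/O../O.X/..X, (0,1):-1/.O./O.X/..X, (0,2):+1/..O/O.X/..X*, (1,1):-1/.../OOX/..X, (2,0):-1/.../O.X/O.X, (2,1):-1/.../O.X/.OX
[..O/O.X/..X] X move#2: (0,0):-1/X.O/O.X/..X*, (0,1):-1/.XO/O.X/..X, (1,1):-1/..O/OXX/..X, (2,0):-1/..O/O.X/X.X, (2,1):-1/..O/O.X/.XX
[X.O/O.X/..X] O move#3: (0,1):+1/XOO/O.X/..X*, (1,1):+1/X.O/OOX/..X, (2,0):+1/X.O/O.X/O.X, (2,1):+1/X.O/O.X/.OX
[XOO/O.X/..X] end (terminal -1, X#4); searched .../O.X/..X to 6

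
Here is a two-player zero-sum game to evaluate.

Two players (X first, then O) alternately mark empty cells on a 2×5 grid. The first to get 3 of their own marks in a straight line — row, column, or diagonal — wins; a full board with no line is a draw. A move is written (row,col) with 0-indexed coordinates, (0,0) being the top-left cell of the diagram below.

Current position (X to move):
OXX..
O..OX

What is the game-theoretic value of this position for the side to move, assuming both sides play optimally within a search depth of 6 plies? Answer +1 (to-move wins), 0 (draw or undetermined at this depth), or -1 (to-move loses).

[OXX../O..OX] X move#1: (0,3):+1/OXXX./O..OX*, (0,4):+0/OXX.X/O..OX, (1,1):+0/OXX../OX.OX, (1,2):+0/OXX../O.XOX
[OXXX./O..OX] end (terminal -1, O#2); searched OXX../O..OX to 6

value(OXX../O..OX, X) = +1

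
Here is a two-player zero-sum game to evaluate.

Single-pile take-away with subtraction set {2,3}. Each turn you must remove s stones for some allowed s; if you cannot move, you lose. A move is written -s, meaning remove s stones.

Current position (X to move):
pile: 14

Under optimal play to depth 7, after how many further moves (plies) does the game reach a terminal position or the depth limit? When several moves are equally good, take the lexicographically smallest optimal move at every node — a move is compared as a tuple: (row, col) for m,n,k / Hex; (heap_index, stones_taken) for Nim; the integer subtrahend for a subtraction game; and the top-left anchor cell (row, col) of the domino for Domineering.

ply 1, X at 14 | -2=-1→12; -3=+1→11*
ply 2, O at 11 | -2=-1→9*; -3=-1→8
ply 3, X at 9 | -2=-1→7; -3=+1→6*
ply 4, O at 6 | -2=-1→4*; -3=-1→3
ply 5, X at 4 | -2=-1→2; -3=+1→1*
ply 6: 1 is terminal -1 (O); from 14 depth 7

PV length from [14]: 5 plies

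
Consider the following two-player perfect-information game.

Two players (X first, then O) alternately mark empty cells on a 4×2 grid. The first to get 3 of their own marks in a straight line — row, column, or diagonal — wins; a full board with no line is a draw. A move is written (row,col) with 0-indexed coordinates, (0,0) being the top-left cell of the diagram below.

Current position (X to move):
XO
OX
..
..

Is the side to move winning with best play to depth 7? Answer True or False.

X winning at [XO/OX/../..]: False

ply 1, X at XO/OX/../.. | (2,0)=+0→XO/OX/X./..*; (2,1)=+0→XO/OX/.X/..; (3,0)=+0→XO/OX/../X.; (3,1)=+0→XO/OX/../.X
ply 2, O at XO/OX/X./.. | (2,1)=+0→XO/OX/XO/..*; (3,0)=+0→XO/OX/X./O.; (3,1)=+0→XO/OX/X./.O
ply 3, X at XO/OX/XO/.. | (3,0)=+0→XO/OX/XO/X.*; (3,1)=+0→XO/OX/XO/.X
ply 4, O at XO/OX/XO/X. | (3,1)=+0→XO/OX/XO/XO*
ply 5: XO/OX/XO/XO is terminal +0 (X); from XO/OX/../.. depth 7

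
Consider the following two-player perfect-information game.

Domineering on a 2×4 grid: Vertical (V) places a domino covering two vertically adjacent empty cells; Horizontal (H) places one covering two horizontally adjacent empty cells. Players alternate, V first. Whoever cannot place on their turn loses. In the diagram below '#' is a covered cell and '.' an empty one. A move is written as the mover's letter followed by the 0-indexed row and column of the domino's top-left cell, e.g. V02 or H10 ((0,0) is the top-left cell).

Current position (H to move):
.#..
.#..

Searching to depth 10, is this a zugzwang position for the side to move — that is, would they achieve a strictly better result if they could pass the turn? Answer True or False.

[.#../.#..] H move#1: H02:+1/.###/.#..*, H12:+1/.#../.###
[.###/.#..] V move#2: V00:-1/####/##..*
[####/##..] H move#3: H12:+1/####/####*
[####/####] end (terminal -1, V#4); searched .#../.#.. to 10
if H skipped the turn, V would face:
~ [.#../.#..] V move#1: V00:-1/##../##.., V02:+1/.##./.##.*, V03:+1/.#.#/.#.#
~ [.##./.##.] end (terminal -1, H#2); searched .#../.#.. to 10
compare (H): move=+1 vs pass=-1

zugzwang(.#../.#.., H) = False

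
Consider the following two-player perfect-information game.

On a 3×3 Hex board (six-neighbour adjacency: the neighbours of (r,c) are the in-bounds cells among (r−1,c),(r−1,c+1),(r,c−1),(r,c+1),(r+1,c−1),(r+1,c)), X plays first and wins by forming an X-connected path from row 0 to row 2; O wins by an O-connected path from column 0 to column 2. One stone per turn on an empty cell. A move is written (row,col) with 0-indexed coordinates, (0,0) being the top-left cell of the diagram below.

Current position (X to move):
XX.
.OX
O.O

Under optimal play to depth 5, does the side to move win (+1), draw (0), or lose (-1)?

value(XX./.OX/O.O, X) = -1

[XX./.OX/O.O] X move#1: (0,2):-1/XXX/.OX/O.O*, (1,0):-1/XX./XOX/O.O, (2,1):-1/XX./.OX/OXO
[XXX/.OX/O.O] O move#2: (1,0):-1/XXX/OOX/O.O, (2,1):+1/XXX/.OX/OOO*
[XXX/.OX/OOO] end (terminal -1, X#3); searched XX./.OX/O.O to 5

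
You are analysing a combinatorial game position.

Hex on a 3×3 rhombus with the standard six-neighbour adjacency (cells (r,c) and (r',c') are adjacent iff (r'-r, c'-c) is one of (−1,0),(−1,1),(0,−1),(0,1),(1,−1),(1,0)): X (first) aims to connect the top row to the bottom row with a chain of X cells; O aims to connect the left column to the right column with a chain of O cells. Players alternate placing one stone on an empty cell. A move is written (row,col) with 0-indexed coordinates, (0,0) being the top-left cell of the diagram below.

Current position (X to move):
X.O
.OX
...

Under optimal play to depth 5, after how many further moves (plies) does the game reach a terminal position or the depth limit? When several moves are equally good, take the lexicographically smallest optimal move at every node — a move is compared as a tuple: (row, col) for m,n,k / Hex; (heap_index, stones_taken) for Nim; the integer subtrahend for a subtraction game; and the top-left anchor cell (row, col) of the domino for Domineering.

ply 1, X at X.O/.OX/... | (0,1)=-1→XXO/.OX/...*; (1,0)=-1→X.O/XOX/...; (2,0)=-1→X.O/.OX/X..; (2,1)=-1→X.O/.OX/.X.; (2,2)=-1→X.O/.OX/..X
ply 2, O at XXO/.OX/... | (1,0)=+1→XXO/OOX/...*; (2,0)=+1→XXO/.OX/O..; (2,1)=+1→XXO/.OX/.O.; (2,2)=+1→XXO/.OX/..O
ply 3: XXO/OOX/... is terminal -1 (X); from X.O/.OX/... depth 5

PV length from [X.O/.OX/...]: 2 plies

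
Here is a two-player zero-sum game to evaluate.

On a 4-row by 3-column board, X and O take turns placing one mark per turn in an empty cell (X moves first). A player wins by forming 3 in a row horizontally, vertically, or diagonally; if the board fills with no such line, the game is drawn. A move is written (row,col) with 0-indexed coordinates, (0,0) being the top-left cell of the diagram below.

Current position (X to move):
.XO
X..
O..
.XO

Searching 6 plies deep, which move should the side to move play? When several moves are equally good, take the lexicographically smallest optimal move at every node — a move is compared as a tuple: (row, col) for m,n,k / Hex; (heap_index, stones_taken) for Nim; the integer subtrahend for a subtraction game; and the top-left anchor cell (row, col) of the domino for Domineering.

[.XO/X../O../.XO] X move#1: (0,0):-1/XXO/X../O../.XO, (1,1):+1/.XO/XX./O../.XO*, (1,2):-1/.XO/X.X/O../.XO, (2,1):-1/.XO/X../OX./.XO, (2,2):-1/.XO/X../O.X/.XO, (3,0):-1/.XO/X../O../XXO
[.XO/XX./O../.XO] O move#2: (0,0):-1/OXO/XX./O../.XO*, (1,2):-1/.XO/XXO/O../.XO, (2,1):-1/.XO/XX./OO./.XO, (2,2):-1/.XO/XX./O.O/.XO, (3,0):-1/.XO/XX./O../OXO
[OXO/XX./O../.XO] X move#3: (1,2):+1/OXO/XXX/O../.XO*, (2,1):+1/OXO/XX./OX./.XO, (2,2):+1/OXO/XX./O.X/.XO, (3,0):+1/OXO/XX./O../XXO
[OXO/XXX/O../.XO] end (terminal -1, O#4); searched .XO/X../O../.XO to 6

X's best at [.XO/X../O../.XO]: (1,1)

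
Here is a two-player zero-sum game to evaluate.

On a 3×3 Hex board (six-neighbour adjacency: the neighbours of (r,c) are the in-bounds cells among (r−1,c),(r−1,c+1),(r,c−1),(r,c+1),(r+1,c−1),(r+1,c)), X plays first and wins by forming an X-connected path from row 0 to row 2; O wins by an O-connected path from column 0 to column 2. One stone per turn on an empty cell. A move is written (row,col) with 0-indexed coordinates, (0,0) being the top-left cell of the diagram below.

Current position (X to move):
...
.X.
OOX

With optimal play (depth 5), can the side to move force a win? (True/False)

p1 X@[.../.X./OOX]: (0,0)[X../.X./OOX]-1 (0,1)[.X./.X./OOX]-1 (0,2)[..X/.X./OOX]-1 (1,0)[.../XX./OOX]-1 (1,2)[.../.XX/OOX]+1*
p2 O@[.../.XX/OOX]: (0,0)[O../.XX/OOX]-1* (0,1)[.O./.XX/OOX]-1 (0,2)[..O/.XX/OOX]-1 (1,0)[.../OXX/OOX]-1
p3 X@[O../.XX/OOX]: (0,1)[OX./.XX/OOX]+1* (0,2)[O.X/.XX/OOX]+1 (1,0)[O../XXX/OOX]+1
p4 O@[OX./.XX/OOX] terminal -1; root [.../.X./OOX] d5

X winning at [.../.X./OOX]: True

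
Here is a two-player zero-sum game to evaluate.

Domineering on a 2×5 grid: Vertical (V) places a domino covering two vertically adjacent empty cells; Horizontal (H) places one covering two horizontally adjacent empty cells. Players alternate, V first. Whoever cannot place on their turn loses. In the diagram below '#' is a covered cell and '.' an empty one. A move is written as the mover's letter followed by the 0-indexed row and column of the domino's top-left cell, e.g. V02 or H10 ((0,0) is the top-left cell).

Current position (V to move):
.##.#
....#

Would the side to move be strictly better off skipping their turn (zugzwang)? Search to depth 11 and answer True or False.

zugzwang(.##.#/....#, V) = True

p1 V@[.##.#/....#]: V00[###.#/#...#]-1* V03[.####/...##]-1
p2 H@[###.#/#...#]: H11[###.#/###.#]-1 H12[###.#/#.###]+1*
p3 V@[###.#/#.###] terminal -1; root [.##.#/....#] d11
suppose V passes — search the same position with H to move:
pass> p1 H@[.##.#/....#]: H10[.##.#/##..#]-1* H11[.##.#/.##.#]-1 H12[.##.#/..###]-1
pass> p2 V@[.##.#/##..#]: V03[.####/##.##]+1*
pass> p3 H@[.####/##.##] terminal -1; root [.##.#/....#] d11
for V: play -1, pass +1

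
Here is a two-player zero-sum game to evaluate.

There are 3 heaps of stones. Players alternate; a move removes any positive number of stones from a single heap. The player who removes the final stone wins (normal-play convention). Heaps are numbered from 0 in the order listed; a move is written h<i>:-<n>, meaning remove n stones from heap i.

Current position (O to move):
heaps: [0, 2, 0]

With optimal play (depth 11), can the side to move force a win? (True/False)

O winning at [(0,2,0)]: True

[(0,2,0)] O move#1: h1:-1:-1/(0,1,0), h1:-2:+1/(0,0,0)*
[(0,0,0)] end (terminal -1, X#2); searched (0,2,0) to 11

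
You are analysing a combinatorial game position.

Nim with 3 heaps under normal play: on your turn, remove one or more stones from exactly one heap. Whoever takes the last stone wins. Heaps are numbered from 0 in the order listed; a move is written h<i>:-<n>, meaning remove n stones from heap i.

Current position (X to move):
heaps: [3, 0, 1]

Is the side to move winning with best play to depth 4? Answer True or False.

ply 1, X at (3,0,1) | h0:-1=-1→(2,0,1); h0:-2=+1→(1,0,1)*; h0:-3=-1→(0,0,1); h2:-1=-1→(3,0,0)
ply 2, O at (1,0,1) | h0:-1=-1→(0,0,1)*; h2:-1=-1→(1,0,0)
ply 3, X at (0,0,1) | h2:-1=+1→(0,0,0)*
ply 4: (0,0,0) is terminal -1 (O); from (3,0,1) depth 4

X winning at [(3,0,1)]: True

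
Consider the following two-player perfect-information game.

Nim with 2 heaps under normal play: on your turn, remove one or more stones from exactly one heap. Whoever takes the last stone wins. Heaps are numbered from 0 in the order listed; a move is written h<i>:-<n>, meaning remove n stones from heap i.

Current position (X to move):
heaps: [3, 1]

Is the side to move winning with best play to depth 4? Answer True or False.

ply 1, X at (3,1) | h0:-1=-1→(2,1); h0:-2=+1→(1,1)*; h0:-3=-1→(0,1); h1:-1=-1→(3,0)
ply 2, O at (1,1) | h0:-1=-1→(0,1)*; h1:-1=-1→(1,0)
ply 3, X at (0,1) | h1:-1=+1→(0,0)*
ply 4: (0,0) is terminal -1 (O); from (3,1) depth 4

X winning at [(3,1)]: True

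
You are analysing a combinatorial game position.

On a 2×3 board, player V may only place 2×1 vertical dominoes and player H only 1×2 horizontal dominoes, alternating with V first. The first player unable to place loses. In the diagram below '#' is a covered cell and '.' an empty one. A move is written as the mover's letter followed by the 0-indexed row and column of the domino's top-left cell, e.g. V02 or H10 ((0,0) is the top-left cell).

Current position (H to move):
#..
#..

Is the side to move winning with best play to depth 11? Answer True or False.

[#../#..] H move#1: H01:+1/###/#..*, H11:+1/#../###
[###/#..] end (terminal -1, V#2); searched #../#.. to 11

H winning at [#../#..]: True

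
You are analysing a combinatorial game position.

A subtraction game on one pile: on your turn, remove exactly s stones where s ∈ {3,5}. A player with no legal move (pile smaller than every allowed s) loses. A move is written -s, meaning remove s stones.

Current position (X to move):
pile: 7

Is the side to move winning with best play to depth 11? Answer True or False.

ply 1, X at 7 | -3=-1→4; -5=+1→2*
ply 2: 2 is terminal -1 (O); from 7 depth 11

X winning at [7]: True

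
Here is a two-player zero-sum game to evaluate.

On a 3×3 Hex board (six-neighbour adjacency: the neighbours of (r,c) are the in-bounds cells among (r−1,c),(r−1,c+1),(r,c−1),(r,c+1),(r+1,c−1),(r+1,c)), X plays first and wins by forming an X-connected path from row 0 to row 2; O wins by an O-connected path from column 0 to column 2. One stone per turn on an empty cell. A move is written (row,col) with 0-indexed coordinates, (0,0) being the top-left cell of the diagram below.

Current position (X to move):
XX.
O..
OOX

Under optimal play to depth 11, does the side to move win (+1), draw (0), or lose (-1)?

value(XX./O../OOX, X) = +1

ply 1, X at XX./O../OOX | (0,2)=-1→XXX/O../OOX; (1,1)=-1→XX./OX./OOX; (1,2)=+1→XX./O.X/OOX*
ply 2, O at XX./O.X/OOX | (0,2)=-1→XXO/O.X/OOX*; (1,1)=-1→XX./OOX/OOX
ply 3, X at XXO/O.X/OOX | (1,1)=+1→XXO/OXX/OOX*
ply 4: XXO/OXX/OOX is terminal -1 (O); from XX./O../OOX depth 11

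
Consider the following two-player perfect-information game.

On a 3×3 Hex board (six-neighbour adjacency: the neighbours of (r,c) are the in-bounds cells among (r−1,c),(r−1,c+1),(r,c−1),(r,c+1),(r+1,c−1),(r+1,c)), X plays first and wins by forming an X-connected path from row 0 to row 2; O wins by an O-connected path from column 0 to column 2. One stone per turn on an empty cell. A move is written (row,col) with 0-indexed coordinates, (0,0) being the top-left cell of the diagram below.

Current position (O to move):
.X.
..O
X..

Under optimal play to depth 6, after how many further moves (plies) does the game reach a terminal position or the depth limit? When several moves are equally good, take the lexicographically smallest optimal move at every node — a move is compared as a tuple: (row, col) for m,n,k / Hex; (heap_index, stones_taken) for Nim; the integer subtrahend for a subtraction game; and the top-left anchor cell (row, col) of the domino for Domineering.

p1 O@[.X./..O/X..]: (0,0)[OX./..O/X..]-1* (0,2)[.XO/..O/X..]-1 (1,0)[.X./O.O/X..]-1 (1,1)[.X./.OO/X..]-1 (2,1)[.X./..O/XO.]-1 (2,2)[.X./..O/X.O]-1
p2 X@[OX./..O/X..]: (0,2)[OXX/..O/X..]+1* (1,0)[OX./X.O/X..]+1 (1,1)[OX./.XO/X..]+1 (2,1)[OX./..O/XX.]+1 (2,2)[OX./..O/X.X]+1
p3 O@[OXX/..O/X..]: (1,0)[OXX/O.O/X..]-1* (1,1)[OXX/.OO/X..]-1 (2,1)[OXX/..O/XO.]-1 (2,2)[OXX/..O/X.O]-1
p4 X@[OXX/O.O/X..]: (1,1)[OXX/OXO/X..]+1* (2,1)[OXX/O.O/XX.]-1 (2,2)[OXX/O.O/X.X]-1
p5 O@[OXX/OXO/X..] terminal -1; root [.X./..O/X..] d6

PV length from [.X./..O/X..]: 4 plies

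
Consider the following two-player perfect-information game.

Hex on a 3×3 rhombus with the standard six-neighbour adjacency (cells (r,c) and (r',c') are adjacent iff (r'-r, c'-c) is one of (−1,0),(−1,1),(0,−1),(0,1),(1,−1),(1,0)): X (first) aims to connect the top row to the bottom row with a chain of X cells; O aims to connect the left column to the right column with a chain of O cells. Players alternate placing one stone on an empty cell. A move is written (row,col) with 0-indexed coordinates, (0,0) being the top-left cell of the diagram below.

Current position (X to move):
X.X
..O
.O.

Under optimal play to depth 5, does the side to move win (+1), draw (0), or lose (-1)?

ply 1, X at X.X/..O/.O. | (0,1)=-1→XXX/..O/.O.; (1,0)=-1→X.X/X.O/.O.; (1,1)=-1→X.X/.XO/.O.; (2,0)=+1→X.X/..O/XO.*; (2,2)=-1→X.X/..O/.OX
ply 2, O at X.X/..O/XO. | (0,1)=-1→XOX/..O/XO.*; (1,0)=-1→X.X/O.O/XO.; (1,1)=-1→X.X/.OO/XO.; (2,2)=-1→X.X/..O/XOO
ply 3, X at XOX/..O/XO. | (1,0)=+1→XOX/X.O/XO.*; (1,1)=+1→XOX/.XO/XO.; (2,2)=+1→XOX/..O/XOX
ply 4: XOX/X.O/XO. is terminal -1 (O); from X.X/..O/.O. depth 5

value(X.X/..O/.O., X) = +1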